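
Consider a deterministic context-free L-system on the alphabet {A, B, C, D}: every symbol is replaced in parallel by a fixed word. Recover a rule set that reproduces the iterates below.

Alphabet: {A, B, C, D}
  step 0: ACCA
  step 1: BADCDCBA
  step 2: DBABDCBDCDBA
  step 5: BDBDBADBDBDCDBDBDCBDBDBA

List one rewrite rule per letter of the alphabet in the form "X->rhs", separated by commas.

  step 1 ⇒ step 2: BADCDCBA ⇒ D·BA·B·DC·B·DC·D·BA
    A ↦ BA
    B ↦ D
    C ↦ DC
    D ↦ B

A->BA, B->D, C->DC, D->B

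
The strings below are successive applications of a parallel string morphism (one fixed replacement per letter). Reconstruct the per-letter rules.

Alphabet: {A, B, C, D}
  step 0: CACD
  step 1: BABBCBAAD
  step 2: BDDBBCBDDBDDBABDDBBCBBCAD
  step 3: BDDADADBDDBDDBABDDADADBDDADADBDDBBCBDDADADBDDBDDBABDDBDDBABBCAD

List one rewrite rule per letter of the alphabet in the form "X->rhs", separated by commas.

  step 2 ⇒ step 3: BDDBBCBDDBDDBABDDBBCBBCAD ⇒ BDD·AD·AD·BDD·BDD·BA·BDD·AD·AD·BDD·AD·AD·BDD·BBC·BDD·AD·AD·BDD·BDD·BA·BDD·BDD·BA·BBC·AD
    A ↦ BBC
    B ↦ BDD
    C ↦ BA
    D ↦ AD

A->BBC, B->BDD, C->BA, D->AD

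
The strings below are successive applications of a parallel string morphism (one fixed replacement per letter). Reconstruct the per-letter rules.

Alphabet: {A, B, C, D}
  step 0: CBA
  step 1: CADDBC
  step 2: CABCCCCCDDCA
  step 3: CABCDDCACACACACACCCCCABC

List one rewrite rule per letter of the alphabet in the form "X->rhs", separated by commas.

  step 2 ⇒ step 3: CABCCCCCDDCA ⇒ CA·BC·DD·CA·CA·CA·CA·CA·CC·CC·CA·BC
    A ↦ BC
    B ↦ DD
    C ↦ CA
    D ↦ CC

A->BC, B->DD, C->CA, D->CC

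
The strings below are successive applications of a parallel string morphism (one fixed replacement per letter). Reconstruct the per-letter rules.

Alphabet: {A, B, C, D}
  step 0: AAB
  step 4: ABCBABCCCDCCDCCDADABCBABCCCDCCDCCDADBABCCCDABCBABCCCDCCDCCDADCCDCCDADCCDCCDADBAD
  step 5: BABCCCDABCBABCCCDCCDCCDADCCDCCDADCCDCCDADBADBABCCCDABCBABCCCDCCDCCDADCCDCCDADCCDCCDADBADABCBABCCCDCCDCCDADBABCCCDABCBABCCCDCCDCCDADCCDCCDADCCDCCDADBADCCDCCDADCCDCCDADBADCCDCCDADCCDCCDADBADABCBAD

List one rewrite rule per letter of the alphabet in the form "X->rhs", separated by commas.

A->B, B->ABC, C->CCD, D->AD

  step 4 ⇒ step 5: ABCBABCCCDCCDCCDADABCBABCCCDCCDCCDADBABCCCDABCBABCCCDCCDCCDADCCDCCDADCCDCCDADBAD ⇒ B·ABC·CCD·ABC·B·ABC·CCD·CCD·CCD·AD·CCD·CCD·AD·CCD·CCD·AD·B·AD·B·ABC·CCD·ABC·B·ABC·CCD·CCD·CCD·AD·CCD·CCD·AD·CCD·CCD·AD·B·AD·ABC·B·ABC·CCD·CCD·CCD·AD·B·ABC·CCD·ABC·B·ABC·CCD·CCD·CCD·AD·CCD·CCD·AD·CCD·CCD·AD·B·AD·CCD·CCD·AD·CCD·CCD·AD·B·AD·CCD·CCD·AD·CCD·CCD·AD·B·AD·ABC·B·AD
    A ↦ B
    B ↦ ABC
    C ↦ CCD
    D ↦ AD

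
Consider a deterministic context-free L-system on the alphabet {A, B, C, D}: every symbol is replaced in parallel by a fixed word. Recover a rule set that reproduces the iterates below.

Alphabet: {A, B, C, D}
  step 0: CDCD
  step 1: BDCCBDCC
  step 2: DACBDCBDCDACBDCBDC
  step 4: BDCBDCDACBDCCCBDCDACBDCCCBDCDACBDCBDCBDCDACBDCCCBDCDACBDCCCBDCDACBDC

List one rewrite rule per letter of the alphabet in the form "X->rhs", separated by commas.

  step 1 ⇒ step 2: BDCCBDCC ⇒ DA·C·BDC·BDC·DA·C·BDC·BDC
    B ↦ DA
    C ↦ BDC
    D ↦ C
    A ↦ C  (constrained at step 2)

A->C, B->DA, C->BDC, D->C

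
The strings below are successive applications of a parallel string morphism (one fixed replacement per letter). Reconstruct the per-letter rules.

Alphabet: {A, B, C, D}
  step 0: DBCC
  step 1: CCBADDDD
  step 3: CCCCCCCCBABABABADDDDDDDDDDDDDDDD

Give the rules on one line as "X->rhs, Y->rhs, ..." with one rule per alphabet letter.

A->BA, B->BA, C->DD, D->CC

  step 0 ⇒ step 1: DBCC ⇒ CC·BA·DD·DD
    B ↦ BA
    C ↦ DD
    D ↦ CC
    A ↦ BA  (constrained at step 1)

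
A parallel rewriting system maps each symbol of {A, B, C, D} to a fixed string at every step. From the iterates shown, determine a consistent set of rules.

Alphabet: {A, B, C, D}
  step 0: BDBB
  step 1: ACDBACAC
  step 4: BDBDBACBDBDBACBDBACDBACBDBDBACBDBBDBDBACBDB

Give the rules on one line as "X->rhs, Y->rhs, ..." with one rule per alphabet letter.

A->B, B->AC, C->DB, D->DB

  step 0 ⇒ step 1: BDBB ⇒ AC·DB·AC·AC
    B ↦ AC
    D ↦ DB
    A ↦ B  (constrained at step 1)
    C ↦ DB  (constrained at step 1)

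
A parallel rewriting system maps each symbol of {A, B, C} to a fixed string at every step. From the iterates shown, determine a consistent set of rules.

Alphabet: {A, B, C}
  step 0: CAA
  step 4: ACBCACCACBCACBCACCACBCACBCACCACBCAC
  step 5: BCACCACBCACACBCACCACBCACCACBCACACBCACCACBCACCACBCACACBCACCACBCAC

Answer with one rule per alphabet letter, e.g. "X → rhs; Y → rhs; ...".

  step 4 ⇒ step 5: ACBCACCACBCACBCACCACBCACBCACCACBCAC ⇒ BC·AC·C·AC·BC·AC·AC·BC·AC·C·AC·BC·AC·C·AC·BC·AC·AC·BC·AC·C·AC·BC·AC·C·AC·BC·AC·AC·BC·AC·C·AC·BC·AC
    A ↦ BC
    B ↦ C
    C ↦ AC

A->BC, B->C, C->AC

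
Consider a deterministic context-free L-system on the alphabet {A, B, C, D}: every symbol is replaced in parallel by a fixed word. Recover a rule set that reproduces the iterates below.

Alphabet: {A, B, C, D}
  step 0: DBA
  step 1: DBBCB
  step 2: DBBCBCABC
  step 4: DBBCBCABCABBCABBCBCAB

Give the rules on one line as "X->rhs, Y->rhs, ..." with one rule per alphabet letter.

  step 1 ⇒ step 2: DBBCB ⇒ DB·BC·BC·A·BC
    B ↦ BC
    C ↦ A
    D ↦ DB
  step 0 ⇒ step 1: DBA ⇒ DB·BC·B
    A ↦ B

A->B, B->BC, C->A, D->DB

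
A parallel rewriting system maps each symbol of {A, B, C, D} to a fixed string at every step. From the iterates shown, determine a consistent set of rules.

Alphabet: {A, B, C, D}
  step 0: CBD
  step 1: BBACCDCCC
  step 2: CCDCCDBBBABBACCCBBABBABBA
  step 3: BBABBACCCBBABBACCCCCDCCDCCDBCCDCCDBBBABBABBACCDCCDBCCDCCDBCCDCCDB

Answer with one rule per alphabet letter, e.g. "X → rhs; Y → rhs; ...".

  step 2 ⇒ step 3: CCDCCDBBBABBACCCBBABBABBA ⇒ BBA·BBA·CCC·BBA·BBA·CCC·CCD·CCD·CCD·B·CCD·CCD·B·BBA·BBA·BBA·CCD·CCD·B·CCD·CCD·B·CCD·CCD·B
    A ↦ B
    B ↦ CCD
    C ↦ BBA
    D ↦ CCC

A->B, B->CCD, C->BBA, D->CCC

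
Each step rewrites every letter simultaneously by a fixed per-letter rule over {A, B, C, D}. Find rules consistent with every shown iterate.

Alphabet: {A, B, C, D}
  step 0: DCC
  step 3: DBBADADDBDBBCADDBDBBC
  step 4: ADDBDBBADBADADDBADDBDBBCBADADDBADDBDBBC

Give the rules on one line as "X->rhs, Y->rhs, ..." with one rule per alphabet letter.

A->B, B->DB, C->BC, D->AD

  step 3 ⇒ step 4: DBBADADDBDBBCADDBDBBC ⇒ AD·DB·DB·B·AD·B·AD·AD·DB·AD·DB·DB·BC·B·AD·AD·DB·AD·DB·DB·BC
    A ↦ B
    B ↦ DB
    C ↦ BC
    D ↦ AD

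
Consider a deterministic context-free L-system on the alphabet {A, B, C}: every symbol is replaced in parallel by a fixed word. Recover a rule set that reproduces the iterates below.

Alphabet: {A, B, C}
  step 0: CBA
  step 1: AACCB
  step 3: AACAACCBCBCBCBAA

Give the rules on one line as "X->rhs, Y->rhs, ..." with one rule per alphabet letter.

A->CB, B->C, C->AA

  step 0 ⇒ step 1: CBA ⇒ AA·C·CB
    A ↦ CB
    B ↦ C
    C ↦ AA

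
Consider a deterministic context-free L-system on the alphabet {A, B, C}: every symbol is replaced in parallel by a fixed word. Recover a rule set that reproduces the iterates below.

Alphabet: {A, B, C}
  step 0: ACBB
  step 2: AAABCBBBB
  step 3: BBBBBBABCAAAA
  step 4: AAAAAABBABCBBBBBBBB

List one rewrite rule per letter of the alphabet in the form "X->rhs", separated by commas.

  step 3 ⇒ step 4: BBBBBBABCAAAA ⇒ A·A·A·A·A·A·BB·A·BC·BB·BB·BB·BB
    A ↦ BB
    B ↦ A
    C ↦ BC

A->BB, B->A, C->BC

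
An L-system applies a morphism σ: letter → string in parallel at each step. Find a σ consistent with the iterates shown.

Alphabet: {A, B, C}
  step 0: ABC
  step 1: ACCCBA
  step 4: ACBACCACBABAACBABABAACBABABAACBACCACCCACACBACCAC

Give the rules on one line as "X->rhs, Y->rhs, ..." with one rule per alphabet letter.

A->AC, B->CC, C->BA

  step 0 ⇒ step 1: ABC ⇒ AC·CC·BA
    A ↦ AC
    B ↦ CC
    C ↦ BA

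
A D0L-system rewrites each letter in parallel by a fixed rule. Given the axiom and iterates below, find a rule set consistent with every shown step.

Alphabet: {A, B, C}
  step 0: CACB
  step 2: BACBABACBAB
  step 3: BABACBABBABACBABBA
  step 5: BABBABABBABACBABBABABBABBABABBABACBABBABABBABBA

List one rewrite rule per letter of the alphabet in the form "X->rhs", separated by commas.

A->B, B->BA, C->AC

  step 2 ⇒ step 3: BACBABACBAB ⇒ BA·B·AC·BA·B·BA·B·AC·BA·B·BA
    A ↦ B
    B ↦ BA
    C ↦ AC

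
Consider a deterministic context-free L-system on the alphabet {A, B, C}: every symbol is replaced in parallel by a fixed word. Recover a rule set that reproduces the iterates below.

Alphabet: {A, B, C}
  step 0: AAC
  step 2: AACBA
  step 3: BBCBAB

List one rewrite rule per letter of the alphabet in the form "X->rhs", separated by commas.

  step 2 ⇒ step 3: AACBA ⇒ B·B·CB·A·B
    A ↦ B
    B ↦ A
    C ↦ CB

A->B, B->A, C->CB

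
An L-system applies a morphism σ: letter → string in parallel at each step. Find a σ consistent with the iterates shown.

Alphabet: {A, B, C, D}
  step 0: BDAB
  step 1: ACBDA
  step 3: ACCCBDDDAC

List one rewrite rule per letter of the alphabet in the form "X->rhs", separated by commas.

A->BD, B->A, C->DD, D->C

  step 0 ⇒ step 1: BDAB ⇒ A·C·BD·A
    A ↦ BD
    B ↦ A
    D ↦ C
    C ↦ DD  (constrained at step 1)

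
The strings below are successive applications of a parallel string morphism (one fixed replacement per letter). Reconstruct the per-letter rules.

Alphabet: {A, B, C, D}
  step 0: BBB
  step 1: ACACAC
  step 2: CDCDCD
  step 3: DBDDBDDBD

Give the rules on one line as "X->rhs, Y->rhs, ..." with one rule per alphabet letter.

A->C, B->AC, C->D, D->BD

  step 2 ⇒ step 3: CDCDCD ⇒ D·BD·D·BD·D·BD
    C ↦ D
    D ↦ BD
  step 1 ⇒ step 2: ACACAC ⇒ C·D·C·D·C·D
    A ↦ C
  step 0 ⇒ step 1: BBB ⇒ AC·AC·AC
    B ↦ AC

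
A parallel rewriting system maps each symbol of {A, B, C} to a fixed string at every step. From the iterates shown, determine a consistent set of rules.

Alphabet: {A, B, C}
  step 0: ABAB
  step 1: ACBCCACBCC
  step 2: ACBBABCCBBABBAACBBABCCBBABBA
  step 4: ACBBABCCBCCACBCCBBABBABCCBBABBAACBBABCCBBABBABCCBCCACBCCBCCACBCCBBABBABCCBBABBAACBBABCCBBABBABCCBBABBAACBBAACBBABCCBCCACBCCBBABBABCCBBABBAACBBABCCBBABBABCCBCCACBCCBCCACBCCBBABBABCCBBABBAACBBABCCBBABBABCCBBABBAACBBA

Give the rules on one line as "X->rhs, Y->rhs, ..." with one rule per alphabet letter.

  step 1 ⇒ step 2: ACBCCACBCC ⇒ AC·BBA·BCC·BBA·BBA·AC·BBA·BCC·BBA·BBA
    A ↦ AC
    B ↦ BCC
    C ↦ BBA

A->AC, B->BCC, C->BBA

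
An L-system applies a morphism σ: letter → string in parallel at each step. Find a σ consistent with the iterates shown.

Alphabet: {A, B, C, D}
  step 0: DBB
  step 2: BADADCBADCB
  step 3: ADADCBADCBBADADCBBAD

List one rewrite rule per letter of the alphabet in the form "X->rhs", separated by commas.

  step 2 ⇒ step 3: BADADCBADCB ⇒ AD·AD·CB·AD·CB·B·AD·AD·CB·B·AD
    A ↦ AD
    B ↦ AD
    C ↦ B
    D ↦ CB

A->AD, B->AD, C->B, D->CB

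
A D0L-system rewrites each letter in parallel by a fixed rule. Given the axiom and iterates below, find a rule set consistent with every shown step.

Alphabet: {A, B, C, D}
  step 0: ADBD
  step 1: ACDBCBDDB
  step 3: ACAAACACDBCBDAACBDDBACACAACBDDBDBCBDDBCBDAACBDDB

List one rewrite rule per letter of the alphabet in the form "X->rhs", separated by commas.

A->AC, B->CBD, C->AA, D->DB

  step 0 ⇒ step 1: ADBD ⇒ AC·DB·CBD·DB
    A ↦ AC
    B ↦ CBD
    D ↦ DB
    C ↦ AA  (constrained at step 1)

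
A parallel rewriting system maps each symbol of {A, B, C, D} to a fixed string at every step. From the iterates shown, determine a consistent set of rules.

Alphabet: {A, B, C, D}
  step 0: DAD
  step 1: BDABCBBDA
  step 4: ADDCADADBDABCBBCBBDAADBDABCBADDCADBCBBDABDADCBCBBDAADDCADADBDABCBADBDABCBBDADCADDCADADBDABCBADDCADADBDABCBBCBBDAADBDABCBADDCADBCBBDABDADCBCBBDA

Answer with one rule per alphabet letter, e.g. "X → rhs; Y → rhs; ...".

  step 0 ⇒ step 1: DAD ⇒ BDA·BCB·BDA
    A ↦ BCB
    D ↦ BDA
    B ↦ AD  (constrained at step 1)
    C ↦ DC  (constrained at step 1)

A->BCB, B->AD, C->DC, D->BDA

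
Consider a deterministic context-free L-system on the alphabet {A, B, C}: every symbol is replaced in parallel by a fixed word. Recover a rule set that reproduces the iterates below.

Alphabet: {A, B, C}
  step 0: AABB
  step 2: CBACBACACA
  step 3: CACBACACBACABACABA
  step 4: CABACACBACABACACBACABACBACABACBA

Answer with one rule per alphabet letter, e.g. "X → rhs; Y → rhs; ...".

A->BA, B->C, C->CA

  step 3 ⇒ step 4: CACBACACBACABACABA ⇒ CA·BA·CA·C·BA·CA·BA·CA·C·BA·CA·BA·C·BA·CA·BA·C·BA
    A ↦ BA
    B ↦ C
    C ↦ CA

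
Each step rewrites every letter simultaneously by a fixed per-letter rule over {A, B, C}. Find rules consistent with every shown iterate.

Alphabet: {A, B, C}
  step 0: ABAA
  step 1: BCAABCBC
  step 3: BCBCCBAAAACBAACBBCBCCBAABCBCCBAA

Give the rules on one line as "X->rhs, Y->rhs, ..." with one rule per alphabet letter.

  step 0 ⇒ step 1: ABAA ⇒ BC·AA·BC·BC
    A ↦ BC
    B ↦ AA
    C ↦ CB  (constrained at step 1)

A->BC, B->AA, C->CB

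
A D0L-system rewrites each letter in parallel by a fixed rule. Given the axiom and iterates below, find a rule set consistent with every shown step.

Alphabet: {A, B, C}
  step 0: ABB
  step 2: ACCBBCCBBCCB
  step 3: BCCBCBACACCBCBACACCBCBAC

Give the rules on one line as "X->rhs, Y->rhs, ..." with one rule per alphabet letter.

  step 2 ⇒ step 3: ACCBBCCBBCCB ⇒ BC·CB·CB·AC·AC·CB·CB·AC·AC·CB·CB·AC
    A ↦ BC
    B ↦ AC
    C ↦ CB

A->BC, B->AC, C->CB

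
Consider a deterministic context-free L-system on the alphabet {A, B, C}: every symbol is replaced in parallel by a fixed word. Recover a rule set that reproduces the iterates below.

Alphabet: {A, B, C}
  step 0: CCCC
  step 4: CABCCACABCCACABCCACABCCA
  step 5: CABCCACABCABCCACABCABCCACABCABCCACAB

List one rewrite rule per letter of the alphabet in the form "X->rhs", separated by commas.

A->B, B->C, C->CA

  step 4 ⇒ step 5: CABCCACABCCACABCCACABCCA ⇒ CA·B·C·CA·CA·B·CA·B·C·CA·CA·B·CA·B·C·CA·CA·B·CA·B·C·CA·CA·B
    A ↦ B
    B ↦ C
    C ↦ CA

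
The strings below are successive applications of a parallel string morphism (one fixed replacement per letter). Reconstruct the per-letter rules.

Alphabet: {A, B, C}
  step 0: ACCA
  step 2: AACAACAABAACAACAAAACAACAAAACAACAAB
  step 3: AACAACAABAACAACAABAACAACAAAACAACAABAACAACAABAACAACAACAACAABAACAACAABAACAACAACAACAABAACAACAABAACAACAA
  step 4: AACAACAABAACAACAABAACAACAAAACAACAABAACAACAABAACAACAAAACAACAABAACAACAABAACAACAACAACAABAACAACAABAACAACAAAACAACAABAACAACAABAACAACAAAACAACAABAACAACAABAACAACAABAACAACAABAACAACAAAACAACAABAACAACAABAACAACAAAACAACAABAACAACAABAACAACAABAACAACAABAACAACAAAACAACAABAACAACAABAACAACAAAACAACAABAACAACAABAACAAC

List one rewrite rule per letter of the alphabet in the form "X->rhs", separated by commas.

  step 3 ⇒ step 4: AACAACAABAACAACAABAACAACAAAACAACAABAACAACAABAACAACAACAACAABAACAACAABAACAACAACAACAABAACAACAABAACAACAA ⇒ AAC·AAC·AAB·AAC·AAC·AAB·AAC·AAC·AA·AAC·AAC·AAB·AAC·AAC·AAB·AAC·AAC·AA·AAC·AAC·AAB·AAC·AAC·AAB·AAC·AAC·AAC·AAC·AAB·AAC·AAC·AAB·AAC·AAC·AA·AAC·AAC·AAB·AAC·AAC·AAB·AAC·AAC·AA·AAC·AAC·AAB·AAC·AAC·AAB·AAC·AAC·AAB·AAC·AAC·AAB·AAC·AAC·AA·AAC·AAC·AAB·AAC·AAC·AAB·AAC·AAC·AA·AAC·AAC·AAB·AAC·AAC·AAB·AAC·AAC·AAB·AAC·AAC·AAB·AAC·AAC·AA·AAC·AAC·AAB·AAC·AAC·AAB·AAC·AAC·AA·AAC·AAC·AAB·AAC·AAC·AAB·AAC·AAC
    A ↦ AAC
    B ↦ AA
    C ↦ AAB

A->AAC, B->AA, C->AAB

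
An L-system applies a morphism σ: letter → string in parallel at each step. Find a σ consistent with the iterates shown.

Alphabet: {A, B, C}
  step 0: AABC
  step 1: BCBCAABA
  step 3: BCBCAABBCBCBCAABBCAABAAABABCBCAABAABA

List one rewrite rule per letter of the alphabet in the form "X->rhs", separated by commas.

A->BC, B->AAB, C->A

  step 0 ⇒ step 1: AABC ⇒ BC·BC·AAB·A
    A ↦ BC
    B ↦ AAB
    C ↦ A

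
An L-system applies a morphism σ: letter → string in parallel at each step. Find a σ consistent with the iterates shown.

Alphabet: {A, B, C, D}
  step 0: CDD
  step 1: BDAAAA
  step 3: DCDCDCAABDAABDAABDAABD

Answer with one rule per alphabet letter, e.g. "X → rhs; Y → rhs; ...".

A->DC, B->A, C->BD, D->AA

  step 0 ⇒ step 1: CDD ⇒ BD·AA·AA
    C ↦ BD
    D ↦ AA
    A ↦ DC  (constrained at step 1)
    B ↦ A  (constrained at step 1)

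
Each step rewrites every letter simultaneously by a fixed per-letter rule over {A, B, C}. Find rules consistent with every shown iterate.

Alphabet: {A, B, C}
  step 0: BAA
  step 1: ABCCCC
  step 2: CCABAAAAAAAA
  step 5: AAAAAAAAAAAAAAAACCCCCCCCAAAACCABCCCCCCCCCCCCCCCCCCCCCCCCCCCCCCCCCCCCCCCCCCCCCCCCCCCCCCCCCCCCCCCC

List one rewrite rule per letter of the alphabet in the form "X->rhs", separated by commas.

  step 1 ⇒ step 2: ABCCCC ⇒ CC·AB·AA·AA·AA·AA
    A ↦ CC
    B ↦ AB
    C ↦ AA

A->CC, B->AB, C->AA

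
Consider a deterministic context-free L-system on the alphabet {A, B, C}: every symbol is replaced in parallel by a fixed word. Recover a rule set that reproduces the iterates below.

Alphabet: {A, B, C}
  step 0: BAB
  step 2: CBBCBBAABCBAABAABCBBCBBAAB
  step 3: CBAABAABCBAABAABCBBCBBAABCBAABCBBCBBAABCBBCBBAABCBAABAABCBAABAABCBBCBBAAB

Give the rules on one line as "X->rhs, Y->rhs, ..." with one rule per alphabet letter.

  step 2 ⇒ step 3: CBBCBBAABCBAABAABCBBCBBAAB ⇒ CB·AAB·AAB·CB·AAB·AAB·CBB·CBB·AAB·CB·AAB·CBB·CBB·AAB·CBB·CBB·AAB·CB·AAB·AAB·CB·AAB·AAB·CBB·CBB·AAB
    A ↦ CBB
    B ↦ AAB
    C ↦ CB

A->CBB, B->AAB, C->CB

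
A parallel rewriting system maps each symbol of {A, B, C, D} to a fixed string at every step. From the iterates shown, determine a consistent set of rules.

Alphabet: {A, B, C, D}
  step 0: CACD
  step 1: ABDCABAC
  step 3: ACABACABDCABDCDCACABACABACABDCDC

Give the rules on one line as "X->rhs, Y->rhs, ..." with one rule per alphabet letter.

A->DC, B->DC, C->AB, D->AC

  step 0 ⇒ step 1: CACD ⇒ AB·DC·AB·AC
    A ↦ DC
    C ↦ AB
    D ↦ AC
    B ↦ DC  (constrained at step 1)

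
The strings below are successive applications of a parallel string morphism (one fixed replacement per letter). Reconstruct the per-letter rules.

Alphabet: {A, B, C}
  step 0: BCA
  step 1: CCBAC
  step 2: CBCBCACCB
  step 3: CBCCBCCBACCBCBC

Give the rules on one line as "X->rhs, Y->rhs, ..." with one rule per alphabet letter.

  step 2 ⇒ step 3: CBCBCACCB ⇒ CB·C·CB·C·CB·AC·CB·CB·C
    A ↦ AC
    B ↦ C
    C ↦ CB

A->AC, B->C, C->CB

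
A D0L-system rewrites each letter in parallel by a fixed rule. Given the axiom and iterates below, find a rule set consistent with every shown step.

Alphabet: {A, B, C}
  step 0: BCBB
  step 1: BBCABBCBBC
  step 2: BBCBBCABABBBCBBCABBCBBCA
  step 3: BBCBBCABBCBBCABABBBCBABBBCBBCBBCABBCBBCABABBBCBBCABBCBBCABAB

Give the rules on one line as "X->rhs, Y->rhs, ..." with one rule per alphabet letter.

A->BAB, B->BBC, C->A

  step 2 ⇒ step 3: BBCBBCABABBBCBBCABBCBBCA ⇒ BBC·BBC·A·BBC·BBC·A·BAB·BBC·BAB·BBC·BBC·BBC·A·BBC·BBC·A·BAB·BBC·BBC·A·BBC·BBC·A·BAB
    A ↦ BAB
    B ↦ BBC
    C ↦ A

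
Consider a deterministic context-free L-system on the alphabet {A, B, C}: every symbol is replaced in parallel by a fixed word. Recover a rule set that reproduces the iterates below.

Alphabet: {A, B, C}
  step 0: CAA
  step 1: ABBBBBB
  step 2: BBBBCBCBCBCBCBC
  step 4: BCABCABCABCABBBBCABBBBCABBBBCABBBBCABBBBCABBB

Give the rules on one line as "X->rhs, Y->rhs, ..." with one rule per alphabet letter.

  step 1 ⇒ step 2: ABBBBBB ⇒ BBB·BC·BC·BC·BC·BC·BC
    A ↦ BBB
    B ↦ BC
  step 0 ⇒ step 1: CAA ⇒ A·BBB·BBB
    C ↦ A

A->BBB, B->BC, C->A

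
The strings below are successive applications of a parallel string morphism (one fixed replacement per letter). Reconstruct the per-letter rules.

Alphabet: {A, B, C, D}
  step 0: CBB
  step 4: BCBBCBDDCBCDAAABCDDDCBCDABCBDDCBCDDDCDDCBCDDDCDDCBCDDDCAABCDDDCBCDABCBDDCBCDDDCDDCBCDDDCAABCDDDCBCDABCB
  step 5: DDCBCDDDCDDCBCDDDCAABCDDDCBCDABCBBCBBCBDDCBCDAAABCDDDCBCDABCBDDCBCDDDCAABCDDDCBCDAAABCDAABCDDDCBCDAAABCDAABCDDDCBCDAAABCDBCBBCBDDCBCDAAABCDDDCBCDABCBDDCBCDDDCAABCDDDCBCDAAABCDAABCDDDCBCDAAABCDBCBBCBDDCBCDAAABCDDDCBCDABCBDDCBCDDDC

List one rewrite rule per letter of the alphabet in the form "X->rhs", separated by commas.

A->BCB, B->DDC, C->BCD, D->A

  step 4 ⇒ step 5: BCBBCBDDCBCDAAABCDDDCBCDABCBDDCBCDDDCDDCBCDDDCDDCBCDDDCAABCDDDCBCDABCBDDCBCDDDCDDCBCDDDCAABCDDDCBCDABCB ⇒ DDC·BCD·DDC·DDC·BCD·DDC·A·A·BCD·DDC·BCD·A·BCB·BCB·BCB·DDC·BCD·A·A·A·BCD·DDC·BCD·A·BCB·DDC·BCD·DDC·A·A·BCD·DDC·BCD·A·A·A·BCD·A·A·BCD·DDC·BCD·A·A·A·BCD·A·A·BCD·DDC·BCD·A·A·A·BCD·BCB·BCB·DDC·BCD·A·A·A·BCD·DDC·BCD·A·BCB·DDC·BCD·DDC·A·A·BCD·DDC·BCD·A·A·A·BCD·A·A·BCD·DDC·BCD·A·A·A·BCD·BCB·BCB·DDC·BCD·A·A·A·BCD·DDC·BCD·A·BCB·DDC·BCD·DDC
    A ↦ BCB
    B ↦ DDC
    C ↦ BCD
    D ↦ A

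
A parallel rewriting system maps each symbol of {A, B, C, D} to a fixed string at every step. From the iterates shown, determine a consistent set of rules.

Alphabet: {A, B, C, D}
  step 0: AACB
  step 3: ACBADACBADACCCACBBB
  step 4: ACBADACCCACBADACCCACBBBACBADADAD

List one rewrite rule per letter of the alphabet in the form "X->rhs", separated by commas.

A->AC, B->AD, C->B, D->CC

  step 3 ⇒ step 4: ACBADACBADACCCACBBB ⇒ AC·B·AD·AC·CC·AC·B·AD·AC·CC·AC·B·B·B·AC·B·AD·AD·AD
    A ↦ AC
    B ↦ AD
    C ↦ B
    D ↦ CC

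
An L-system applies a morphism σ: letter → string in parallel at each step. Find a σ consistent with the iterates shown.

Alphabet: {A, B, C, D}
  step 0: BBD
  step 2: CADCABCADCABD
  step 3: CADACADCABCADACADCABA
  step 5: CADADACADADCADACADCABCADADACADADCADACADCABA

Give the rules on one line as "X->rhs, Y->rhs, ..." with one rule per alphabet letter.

  step 2 ⇒ step 3: CADCABCADCABD ⇒ CA·D·A·CA·D·CAB·CA·D·A·CA·D·CAB·A
    A ↦ D
    B ↦ CAB
    C ↦ CA
    D ↦ A

A->D, B->CAB, C->CA, D->A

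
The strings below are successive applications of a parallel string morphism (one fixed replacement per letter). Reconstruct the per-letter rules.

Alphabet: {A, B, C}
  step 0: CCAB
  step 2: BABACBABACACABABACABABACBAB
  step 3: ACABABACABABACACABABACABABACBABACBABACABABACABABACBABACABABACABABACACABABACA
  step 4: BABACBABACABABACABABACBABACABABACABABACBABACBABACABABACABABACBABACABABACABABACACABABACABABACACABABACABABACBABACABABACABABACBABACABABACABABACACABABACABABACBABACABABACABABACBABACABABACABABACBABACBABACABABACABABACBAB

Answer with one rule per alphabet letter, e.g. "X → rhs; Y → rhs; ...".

A->BAB, B->ACA, C->AC

  step 3 ⇒ step 4: ACABABACABABACACABABACABABACBABACBABACABABACABABACBABACABABACABABACACABABACA ⇒ BAB·AC·BAB·ACA·BAB·ACA·BAB·AC·BAB·ACA·BAB·ACA·BAB·AC·BAB·AC·BAB·ACA·BAB·ACA·BAB·AC·BAB·ACA·BAB·ACA·BAB·AC·ACA·BAB·ACA·BAB·AC·ACA·BAB·ACA·BAB·AC·BAB·ACA·BAB·ACA·BAB·AC·BAB·ACA·BAB·ACA·BAB·AC·ACA·BAB·ACA·BAB·AC·BAB·ACA·BAB·ACA·BAB·AC·BAB·ACA·BAB·ACA·BAB·AC·BAB·AC·BAB·ACA·BAB·ACA·BAB·AC·BAB
    A ↦ BAB
    B ↦ ACA
    C ↦ AC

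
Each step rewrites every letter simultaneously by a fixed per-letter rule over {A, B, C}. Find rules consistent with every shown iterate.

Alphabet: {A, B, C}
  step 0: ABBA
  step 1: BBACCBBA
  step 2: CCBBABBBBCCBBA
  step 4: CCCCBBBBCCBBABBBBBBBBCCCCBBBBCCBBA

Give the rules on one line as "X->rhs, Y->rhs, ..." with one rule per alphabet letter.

  step 1 ⇒ step 2: BBACCBBA ⇒ C·C·BBA·BB·BB·C·C·BBA
    A ↦ BBA
    B ↦ C
    C ↦ BB

A->BBA, B->C, C->BB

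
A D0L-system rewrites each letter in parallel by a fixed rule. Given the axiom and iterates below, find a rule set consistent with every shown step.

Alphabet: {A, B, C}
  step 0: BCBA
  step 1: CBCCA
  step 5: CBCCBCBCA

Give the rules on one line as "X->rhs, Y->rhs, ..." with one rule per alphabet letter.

A->CA, B->C, C->B

  step 0 ⇒ step 1: BCBA ⇒ C·B·C·CA
    A ↦ CA
    B ↦ C
    C ↦ B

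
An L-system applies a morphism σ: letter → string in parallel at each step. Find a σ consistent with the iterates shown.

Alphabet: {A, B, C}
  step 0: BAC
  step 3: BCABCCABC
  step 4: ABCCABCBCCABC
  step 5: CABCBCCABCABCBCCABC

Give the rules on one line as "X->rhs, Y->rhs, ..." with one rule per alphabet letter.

A->C, B->A, C->BC

  step 4 ⇒ step 5: ABCCABCBCCABC ⇒ C·A·BC·BC·C·A·BC·A·BC·BC·C·A·BC
    A ↦ C
    B ↦ A
    C ↦ BC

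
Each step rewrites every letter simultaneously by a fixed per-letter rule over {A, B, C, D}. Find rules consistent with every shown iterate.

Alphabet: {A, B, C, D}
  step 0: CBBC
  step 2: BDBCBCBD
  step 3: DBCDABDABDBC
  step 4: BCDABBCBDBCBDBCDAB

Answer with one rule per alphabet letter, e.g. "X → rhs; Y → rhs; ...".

  step 3 ⇒ step 4: DBCDABDABDBC ⇒ BC·D·AB·BC·B·D·BC·B·D·BC·D·AB
    A ↦ B
    B ↦ D
    C ↦ AB
    D ↦ BC

A->B, B->D, C->AB, D->BC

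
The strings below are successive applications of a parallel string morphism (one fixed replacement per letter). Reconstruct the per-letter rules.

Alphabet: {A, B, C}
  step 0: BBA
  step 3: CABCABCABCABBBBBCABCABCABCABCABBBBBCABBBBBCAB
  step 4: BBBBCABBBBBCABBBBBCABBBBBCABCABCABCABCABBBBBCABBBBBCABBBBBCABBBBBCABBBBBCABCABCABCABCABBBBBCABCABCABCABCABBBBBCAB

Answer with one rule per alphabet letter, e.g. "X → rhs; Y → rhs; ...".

A->B, B->CAB, C->BBB

  step 3 ⇒ step 4: CABCABCABCABBBBBCABCABCABCABCABBBBBCABBBBBCAB ⇒ BBB·B·CAB·BBB·B·CAB·BBB·B·CAB·BBB·B·CAB·CAB·CAB·CAB·CAB·BBB·B·CAB·BBB·B·CAB·BBB·B·CAB·BBB·B·CAB·BBB·B·CAB·CAB·CAB·CAB·CAB·BBB·B·CAB·CAB·CAB·CAB·CAB·BBB·B·CAB
    A ↦ B
    B ↦ CAB
    C ↦ BBB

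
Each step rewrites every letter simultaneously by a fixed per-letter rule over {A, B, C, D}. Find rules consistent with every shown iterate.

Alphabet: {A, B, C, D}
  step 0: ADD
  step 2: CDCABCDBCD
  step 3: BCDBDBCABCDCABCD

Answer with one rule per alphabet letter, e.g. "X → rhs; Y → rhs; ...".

A->DB, B->CA, C->B, D->CD

  step 2 ⇒ step 3: CDCABCDBCD ⇒ B·CD·B·DB·CA·B·CD·CA·B·CD
    A ↦ DB
    B ↦ CA
    C ↦ B
    D ↦ CD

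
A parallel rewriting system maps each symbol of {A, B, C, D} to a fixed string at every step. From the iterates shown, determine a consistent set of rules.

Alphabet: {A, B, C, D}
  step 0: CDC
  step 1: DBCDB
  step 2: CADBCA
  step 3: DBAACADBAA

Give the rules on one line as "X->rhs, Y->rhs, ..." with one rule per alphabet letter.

A->AA, B->A, C->DB, D->C

  step 2 ⇒ step 3: CADBCA ⇒ DB·AA·C·A·DB·AA
    A ↦ AA
    B ↦ A
    C ↦ DB
    D ↦ C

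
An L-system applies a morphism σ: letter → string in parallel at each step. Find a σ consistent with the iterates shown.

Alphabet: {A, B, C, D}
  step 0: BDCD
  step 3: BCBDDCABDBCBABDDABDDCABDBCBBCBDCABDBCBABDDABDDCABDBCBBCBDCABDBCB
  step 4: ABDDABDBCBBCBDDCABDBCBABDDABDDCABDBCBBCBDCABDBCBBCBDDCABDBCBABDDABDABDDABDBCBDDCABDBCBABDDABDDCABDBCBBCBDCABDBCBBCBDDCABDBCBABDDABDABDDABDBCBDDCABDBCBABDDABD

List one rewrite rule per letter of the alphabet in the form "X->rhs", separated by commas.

A->DC, B->ABD, C->D, D->BCB

  step 3 ⇒ step 4: BCBDDCABDBCBABDDABDDCABDBCBBCBDCABDBCBABDDABDDCABDBCBBCBDCABDBCB ⇒ ABD·D·ABD·BCB·BCB·D·DC·ABD·BCB·ABD·D·ABD·DC·ABD·BCB·BCB·DC·ABD·BCB·BCB·D·DC·ABD·BCB·ABD·D·ABD·ABD·D·ABD·BCB·D·DC·ABD·BCB·ABD·D·ABD·DC·ABD·BCB·BCB·DC·ABD·BCB·BCB·D·DC·ABD·BCB·ABD·D·ABD·ABD·D·ABD·BCB·D·DC·ABD·BCB·ABD·D·ABD
    A ↦ DC
    B ↦ ABD
    C ↦ D
    D ↦ BCB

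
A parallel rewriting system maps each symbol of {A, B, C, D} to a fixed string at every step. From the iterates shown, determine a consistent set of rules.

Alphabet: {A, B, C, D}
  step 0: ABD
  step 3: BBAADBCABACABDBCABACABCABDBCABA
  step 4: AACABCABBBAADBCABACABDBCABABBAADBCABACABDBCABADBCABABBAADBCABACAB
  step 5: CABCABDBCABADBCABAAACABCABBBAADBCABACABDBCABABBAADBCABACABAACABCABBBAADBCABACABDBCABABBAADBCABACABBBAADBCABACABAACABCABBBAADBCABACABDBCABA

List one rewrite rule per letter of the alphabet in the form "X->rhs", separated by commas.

A->CAB, B->A, C->DB, D->BBA

  step 4 ⇒ step 5: AACABCABBBAADBCABACABDBCABABBAADBCABACABDBCABADBCABABBAADBCABACAB ⇒ CAB·CAB·DB·CAB·A·DB·CAB·A·A·A·CAB·CAB·BBA·A·DB·CAB·A·CAB·DB·CAB·A·BBA·A·DB·CAB·A·CAB·A·A·CAB·CAB·BBA·A·DB·CAB·A·CAB·DB·CAB·A·BBA·A·DB·CAB·A·CAB·BBA·A·DB·CAB·A·CAB·A·A·CAB·CAB·BBA·A·DB·CAB·A·CAB·DB·CAB·A
    A ↦ CAB
    B ↦ A
    C ↦ DB
    D ↦ BBA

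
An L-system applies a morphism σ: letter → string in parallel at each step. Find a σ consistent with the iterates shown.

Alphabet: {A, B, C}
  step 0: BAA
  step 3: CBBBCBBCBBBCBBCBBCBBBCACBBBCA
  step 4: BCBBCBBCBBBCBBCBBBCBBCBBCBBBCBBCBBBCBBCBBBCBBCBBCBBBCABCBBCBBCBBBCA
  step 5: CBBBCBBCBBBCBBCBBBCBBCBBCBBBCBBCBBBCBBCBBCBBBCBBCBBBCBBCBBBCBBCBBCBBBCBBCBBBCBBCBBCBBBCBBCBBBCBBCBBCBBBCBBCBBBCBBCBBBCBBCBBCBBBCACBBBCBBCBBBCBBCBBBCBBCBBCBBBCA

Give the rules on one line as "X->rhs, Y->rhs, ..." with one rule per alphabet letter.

A->CA, B->CBB, C->B

  step 4 ⇒ step 5: BCBBCBBCBBBCBBCBBBCBBCBBCBBBCBBCBBBCBBCBBBCBBCBBCBBBCABCBBCBBCBBBCA ⇒ CBB·B·CBB·CBB·B·CBB·CBB·B·CBB·CBB·CBB·B·CBB·CBB·B·CBB·CBB·CBB·B·CBB·CBB·B·CBB·CBB·B·CBB·CBB·CBB·B·CBB·CBB·B·CBB·CBB·CBB·B·CBB·CBB·B·CBB·CBB·CBB·B·CBB·CBB·B·CBB·CBB·B·CBB·CBB·CBB·B·CA·CBB·B·CBB·CBB·B·CBB·CBB·B·CBB·CBB·CBB·B·CA
    A ↦ CA
    B ↦ CBB
    C ↦ B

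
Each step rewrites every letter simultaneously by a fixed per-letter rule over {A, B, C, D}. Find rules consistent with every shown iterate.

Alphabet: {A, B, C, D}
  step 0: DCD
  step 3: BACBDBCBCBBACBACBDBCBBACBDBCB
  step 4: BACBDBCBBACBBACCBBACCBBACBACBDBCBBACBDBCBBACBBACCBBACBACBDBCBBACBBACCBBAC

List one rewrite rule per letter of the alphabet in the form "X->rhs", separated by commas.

A->BDB, B->BAC, C->CB, D->B

  step 3 ⇒ step 4: BACBDBCBCBBACBACBDBCBBACBDBCB ⇒ BAC·BDB·CB·BAC·B·BAC·CB·BAC·CB·BAC·BAC·BDB·CB·BAC·BDB·CB·BAC·B·BAC·CB·BAC·BAC·BDB·CB·BAC·B·BAC·CB·BAC
    A ↦ BDB
    B ↦ BAC
    C ↦ CB
    D ↦ B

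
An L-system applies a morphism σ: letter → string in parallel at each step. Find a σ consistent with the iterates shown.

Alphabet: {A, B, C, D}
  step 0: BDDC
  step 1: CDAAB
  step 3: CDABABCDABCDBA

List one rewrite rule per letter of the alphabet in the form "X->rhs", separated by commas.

A->AB, B->CD, C->B, D->A

  step 0 ⇒ step 1: BDDC ⇒ CD·A·A·B
    B ↦ CD
    C ↦ B
    D ↦ A
    A ↦ AB  (constrained at step 1)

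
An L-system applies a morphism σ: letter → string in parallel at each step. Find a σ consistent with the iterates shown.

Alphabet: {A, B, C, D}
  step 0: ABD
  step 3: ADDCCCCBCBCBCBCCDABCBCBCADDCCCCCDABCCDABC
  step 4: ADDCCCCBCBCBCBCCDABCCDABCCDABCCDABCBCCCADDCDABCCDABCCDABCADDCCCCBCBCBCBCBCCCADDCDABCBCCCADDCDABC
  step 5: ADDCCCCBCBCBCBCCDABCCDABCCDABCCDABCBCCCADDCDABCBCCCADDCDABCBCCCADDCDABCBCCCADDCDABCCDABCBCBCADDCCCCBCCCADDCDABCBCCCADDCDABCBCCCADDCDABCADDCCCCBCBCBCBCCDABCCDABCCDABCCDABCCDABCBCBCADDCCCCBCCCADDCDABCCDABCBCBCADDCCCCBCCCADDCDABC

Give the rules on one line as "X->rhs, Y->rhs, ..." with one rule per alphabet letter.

  step 4 ⇒ step 5: ADDCCCCBCBCBCBCCDABCCDABCCDABCCDABCBCCCADDCDABCCDABCCDABCADDCCCCBCBCBCBCBCCCADDCDABCBCCCADDCDABC ⇒ ADD·CC·CC·BC·BC·BC·BC·CDA·BC·CDA·BC·CDA·BC·CDA·BC·BC·CC·ADD·CDA·BC·BC·CC·ADD·CDA·BC·BC·CC·ADD·CDA·BC·BC·CC·ADD·CDA·BC·CDA·BC·BC·BC·ADD·CC·CC·BC·CC·ADD·CDA·BC·BC·CC·ADD·CDA·BC·BC·CC·ADD·CDA·BC·ADD·CC·CC·BC·BC·BC·BC·CDA·BC·CDA·BC·CDA·BC·CDA·BC·CDA·BC·BC·BC·ADD·CC·CC·BC·CC·ADD·CDA·BC·CDA·BC·BC·BC·ADD·CC·CC·BC·CC·ADD·CDA·BC
    A ↦ ADD
    B ↦ CDA
    C ↦ BC
    D ↦ CC

A->ADD, B->CDA, C->BC, D->CC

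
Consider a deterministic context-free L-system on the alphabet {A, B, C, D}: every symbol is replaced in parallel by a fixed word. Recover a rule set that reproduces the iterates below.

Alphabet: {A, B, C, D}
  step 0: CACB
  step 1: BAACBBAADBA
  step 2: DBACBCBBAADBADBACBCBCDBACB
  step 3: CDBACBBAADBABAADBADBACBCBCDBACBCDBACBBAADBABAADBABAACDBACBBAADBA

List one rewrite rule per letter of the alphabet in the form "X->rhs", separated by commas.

A->CB, B->DBA, C->BAA, D->C

  step 2 ⇒ step 3: DBACBCBBAADBADBACBCBCDBACB ⇒ C·DBA·CB·BAA·DBA·BAA·DBA·DBA·CB·CB·C·DBA·CB·C·DBA·CB·BAA·DBA·BAA·DBA·BAA·C·DBA·CB·BAA·DBA
    A ↦ CB
    B ↦ DBA
    C ↦ BAA
    D ↦ C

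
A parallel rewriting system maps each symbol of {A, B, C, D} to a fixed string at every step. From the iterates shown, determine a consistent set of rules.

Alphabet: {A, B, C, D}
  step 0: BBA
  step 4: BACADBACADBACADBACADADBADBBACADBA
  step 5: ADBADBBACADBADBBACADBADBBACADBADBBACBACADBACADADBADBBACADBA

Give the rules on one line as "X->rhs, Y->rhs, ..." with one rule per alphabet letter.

A->BA, B->AD, C->DB, D->C

  step 4 ⇒ step 5: BACADBACADBACADBACADADBADBBACADBA ⇒ AD·BA·DB·BA·C·AD·BA·DB·BA·C·AD·BA·DB·BA·C·AD·BA·DB·BA·C·BA·C·AD·BA·C·AD·AD·BA·DB·BA·C·AD·BA
    A ↦ BA
    B ↦ AD
    C ↦ DB
    D ↦ C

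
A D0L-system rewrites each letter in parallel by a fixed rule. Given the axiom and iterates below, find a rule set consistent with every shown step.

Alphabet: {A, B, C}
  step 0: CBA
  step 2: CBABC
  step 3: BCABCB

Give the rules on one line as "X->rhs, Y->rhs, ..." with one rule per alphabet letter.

  step 2 ⇒ step 3: CBABC ⇒ B·C·AB·C·B
    A ↦ AB
    B ↦ C
    C ↦ B

A->AB, B->C, C->B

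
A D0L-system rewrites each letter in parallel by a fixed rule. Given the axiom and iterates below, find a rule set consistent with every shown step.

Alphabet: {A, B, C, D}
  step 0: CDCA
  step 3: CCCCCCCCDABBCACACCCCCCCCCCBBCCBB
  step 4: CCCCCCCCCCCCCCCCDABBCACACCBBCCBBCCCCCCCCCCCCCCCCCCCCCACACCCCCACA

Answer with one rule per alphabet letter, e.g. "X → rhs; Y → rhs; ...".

A->BB, B->CA, C->CC, D->DA

  step 3 ⇒ step 4: CCCCCCCCDABBCACACCCCCCCCCCBBCCBB ⇒ CC·CC·CC·CC·CC·CC·CC·CC·DA·BB·CA·CA·CC·BB·CC·BB·CC·CC·CC·CC·CC·CC·CC·CC·CC·CC·CA·CA·CC·CC·CA·CA
    A ↦ BB
    B ↦ CA
    C ↦ CC
    D ↦ DA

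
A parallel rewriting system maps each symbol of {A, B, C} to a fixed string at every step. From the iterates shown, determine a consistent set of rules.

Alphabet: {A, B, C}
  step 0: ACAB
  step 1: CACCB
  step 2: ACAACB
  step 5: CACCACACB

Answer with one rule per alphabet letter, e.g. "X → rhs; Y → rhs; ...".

A->C, B->CB, C->A

  step 1 ⇒ step 2: CACCB ⇒ A·C·A·A·CB
    A ↦ C
    B ↦ CB
    C ↦ A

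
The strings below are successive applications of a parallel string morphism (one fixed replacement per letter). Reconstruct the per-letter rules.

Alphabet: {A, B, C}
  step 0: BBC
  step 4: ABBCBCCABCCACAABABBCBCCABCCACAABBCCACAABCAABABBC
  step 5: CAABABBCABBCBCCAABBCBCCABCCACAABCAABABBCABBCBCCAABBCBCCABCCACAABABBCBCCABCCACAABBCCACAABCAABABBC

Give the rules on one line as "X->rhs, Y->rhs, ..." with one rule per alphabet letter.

A->CA, B->AB, C->BC

  step 4 ⇒ step 5: ABBCBCCABCCACAABABBCBCCABCCACAABBCCACAABCAABABBC ⇒ CA·AB·AB·BC·AB·BC·BC·CA·AB·BC·BC·CA·BC·CA·CA·AB·CA·AB·AB·BC·AB·BC·BC·CA·AB·BC·BC·CA·BC·CA·CA·AB·AB·BC·BC·CA·BC·CA·CA·AB·BC·CA·CA·AB·CA·AB·AB·BC
    A ↦ CA
    B ↦ AB
    C ↦ BC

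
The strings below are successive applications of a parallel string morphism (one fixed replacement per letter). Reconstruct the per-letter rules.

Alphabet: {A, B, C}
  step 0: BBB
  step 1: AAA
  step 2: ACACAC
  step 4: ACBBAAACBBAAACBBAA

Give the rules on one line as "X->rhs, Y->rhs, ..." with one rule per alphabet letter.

A->AC, B->A, C->BB

  step 1 ⇒ step 2: AAA ⇒ AC·AC·AC
    A ↦ AC
  step 0 ⇒ step 1: BBB ⇒ A·A·A
    B ↦ A
    C ↦ BB  (constrained at step 2)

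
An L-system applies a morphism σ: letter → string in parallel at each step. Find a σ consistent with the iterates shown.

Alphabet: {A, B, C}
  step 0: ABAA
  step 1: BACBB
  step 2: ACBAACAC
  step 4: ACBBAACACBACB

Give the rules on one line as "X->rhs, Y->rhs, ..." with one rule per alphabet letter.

A->B, B->AC, C->A

  step 1 ⇒ step 2: BACBB ⇒ AC·B·A·AC·AC
    A ↦ B
    B ↦ AC
    C ↦ A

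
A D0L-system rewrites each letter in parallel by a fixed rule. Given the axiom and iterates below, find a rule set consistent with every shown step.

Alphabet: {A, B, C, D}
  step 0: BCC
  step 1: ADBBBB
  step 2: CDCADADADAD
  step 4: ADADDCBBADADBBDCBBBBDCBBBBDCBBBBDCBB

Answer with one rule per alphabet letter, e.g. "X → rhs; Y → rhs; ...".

  step 1 ⇒ step 2: ADBBBB ⇒ C·DC·AD·AD·AD·AD
    A ↦ C
    B ↦ AD
    D ↦ DC
  step 0 ⇒ step 1: BCC ⇒ AD·BB·BB
    C ↦ BB

A->C, B->AD, C->BB, D->DC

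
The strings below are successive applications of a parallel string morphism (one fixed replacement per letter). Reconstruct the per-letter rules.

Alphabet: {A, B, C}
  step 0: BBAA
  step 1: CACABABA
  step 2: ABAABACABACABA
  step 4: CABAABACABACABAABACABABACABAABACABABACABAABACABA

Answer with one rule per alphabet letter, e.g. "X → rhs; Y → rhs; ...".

A->BA, B->CA, C->A

  step 1 ⇒ step 2: CACABABA ⇒ A·BA·A·BA·CA·BA·CA·BA
    A ↦ BA
    B ↦ CA
    C ↦ A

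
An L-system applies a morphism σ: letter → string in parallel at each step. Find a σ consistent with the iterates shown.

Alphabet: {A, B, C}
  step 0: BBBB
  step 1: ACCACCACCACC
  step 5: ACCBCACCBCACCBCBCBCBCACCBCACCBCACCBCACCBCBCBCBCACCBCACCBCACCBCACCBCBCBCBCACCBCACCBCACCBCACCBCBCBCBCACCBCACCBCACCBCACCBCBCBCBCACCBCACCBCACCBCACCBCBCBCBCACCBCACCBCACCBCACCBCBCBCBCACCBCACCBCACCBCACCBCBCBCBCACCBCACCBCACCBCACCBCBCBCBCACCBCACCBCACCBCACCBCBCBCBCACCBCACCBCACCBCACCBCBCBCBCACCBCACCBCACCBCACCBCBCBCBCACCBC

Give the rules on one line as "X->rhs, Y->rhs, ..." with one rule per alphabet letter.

  step 0 ⇒ step 1: BBBB ⇒ ACC·ACC·ACC·ACC
    B ↦ ACC
    A ↦ BC  (constrained at step 1)
    C ↦ BC  (constrained at step 1)

A->BC, B->ACC, C->BC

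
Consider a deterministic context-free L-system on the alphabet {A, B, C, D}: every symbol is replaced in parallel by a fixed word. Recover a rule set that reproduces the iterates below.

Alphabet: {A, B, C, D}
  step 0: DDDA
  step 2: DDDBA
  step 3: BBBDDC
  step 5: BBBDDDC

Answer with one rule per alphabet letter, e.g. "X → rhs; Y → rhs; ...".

  step 2 ⇒ step 3: DDDBA ⇒ B·B·B·D·DC
    A ↦ DC
    B ↦ D
    D ↦ B
    C ↦ A  (constrained at step 3)

A->DC, B->D, C->A, D->B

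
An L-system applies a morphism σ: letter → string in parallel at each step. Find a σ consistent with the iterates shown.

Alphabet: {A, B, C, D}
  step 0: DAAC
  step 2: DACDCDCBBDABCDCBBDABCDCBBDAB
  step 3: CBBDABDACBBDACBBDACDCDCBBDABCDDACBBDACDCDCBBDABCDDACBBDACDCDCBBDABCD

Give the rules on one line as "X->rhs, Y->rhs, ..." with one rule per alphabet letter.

A->DAB, B->CD, C->DA, D->CBB

  step 2 ⇒ step 3: DACDCDCBBDABCDCBBDABCDCBBDAB ⇒ CBB·DAB·DA·CBB·DA·CBB·DA·CD·CD·CBB·DAB·CD·DA·CBB·DA·CD·CD·CBB·DAB·CD·DA·CBB·DA·CD·CD·CBB·DAB·CD
    A ↦ DAB
    B ↦ CD
    C ↦ DA
    D ↦ CBB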